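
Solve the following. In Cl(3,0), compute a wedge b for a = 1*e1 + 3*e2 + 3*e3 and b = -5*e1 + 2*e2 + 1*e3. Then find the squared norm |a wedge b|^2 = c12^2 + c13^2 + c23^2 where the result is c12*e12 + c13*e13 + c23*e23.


a wedge b = (a1*b2 - a2*b1)*e12 + (a1*b3 - a3*b1)*e13 + (a2*b3 - a3*b2)*e23
e12 coeff: 1*2 - 3*(-5) = 2 - (-15) = 17
e13 coeff: 1*1 - 3*(-5) = 1 - (-15) = 16
e23 coeff: 3*1 - 3*2 = 3 - 6 = -3
|a wedge b|^2 = 17^2 + 16^2 + (-3)^2
= 289 + 256 + 9
= 554


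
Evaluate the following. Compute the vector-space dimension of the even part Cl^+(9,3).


Even subalgebra dimension = 2^(n-1)
n = 9 + 3 = 12
2^(12 - 1) = 2^11 = 2048
Verification: sum of C(12,k) for even k = 1 + 66 + 495 + 924 + 495 + 66 + 1 = 2048
Result = 2048


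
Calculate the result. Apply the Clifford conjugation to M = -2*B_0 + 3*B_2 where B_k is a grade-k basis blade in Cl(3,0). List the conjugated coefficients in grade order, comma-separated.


Clifford conjugate sign for grade k: (-1)^(k(k+1)/2)
Grade 0: (-1)^(0*1/2) = (-1)^0 = 1, coeff -2 -> -2
Grade 2: (-1)^(2*3/2) = (-1)^3 = -1, coeff 3 -> -3
Conjugated coefficients: -2, -3


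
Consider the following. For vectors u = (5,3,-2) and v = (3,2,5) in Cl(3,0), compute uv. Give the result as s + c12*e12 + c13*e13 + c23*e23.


In Cl(3,0): e_i^2 = 1, e_ie_j = -e_je_i for i != j.
Scalar part = u . v = 5*3 + 3*2 + (-2)*5
= 15 + 6 + (-10) = 11
e12 coeff = 5*2 - 3*3 = 10 - 9 = 1
e13 coeff = 5*5 - (-2)*3 = 25 - (-6) = 31
e23 coeff = 3*5 - (-2)*2 = 15 - (-4) = 19
uv = 11 + 1*e12 + 31*e13 + 19*e23


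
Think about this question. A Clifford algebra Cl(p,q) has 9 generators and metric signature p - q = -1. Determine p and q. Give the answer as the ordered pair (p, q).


We need p + q = 9 and p - q = -1.
Adding: 2p = 9 + (-1) = 8, so p = 4.
Then q = 9 - 4 = 5.
(p, q) = (4, 5)


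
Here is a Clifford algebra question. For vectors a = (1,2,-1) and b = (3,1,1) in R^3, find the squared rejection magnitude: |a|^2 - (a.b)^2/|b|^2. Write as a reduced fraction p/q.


|a|^2 = 1^2 + 2^2 + (-1)^2 = 6
|b|^2 = 3^2 + 1^2 + 1^2 = 11
a . b = 1*3 + 2*1 + (-1)*1 = 4
(a.b)^2 = 4^2 = 16
|rej|^2 = 6 - 16/11
= (66 - 16)/11
= 50/11
In lowest terms: 50/11


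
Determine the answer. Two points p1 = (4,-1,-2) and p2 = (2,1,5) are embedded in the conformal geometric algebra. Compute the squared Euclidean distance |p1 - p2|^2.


p1 - p2 = (2, -2, -7)
|p1 - p2|^2 = 2^2 + (-2)^2 + (-7)^2
= 4 + 4 + 49
= 57


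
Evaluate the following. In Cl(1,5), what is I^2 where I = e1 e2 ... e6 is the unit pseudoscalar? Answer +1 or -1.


The pseudoscalar I = e1...e_n (product of all n generators) of Cl(p,q) satisfies I^2 = (-1)^(q + n(n-1)/2).
p = 1, q = 5, n = p + q = 6
n(n-1)/2 = 6 * 5 / 2 = 15
Exponent = q + n(n-1)/2 = 5 + 15 = 20
I^2 = (-1)^20 = +1


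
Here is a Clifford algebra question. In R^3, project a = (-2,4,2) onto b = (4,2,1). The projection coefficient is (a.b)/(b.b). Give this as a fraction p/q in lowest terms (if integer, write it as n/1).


Projection coefficient = (a . b) / (b . b)
a . b = (-2)*4 + 4*2 + 2*1
= -8 + 8 + 2 = 2
b . b = 4^2 + 2^2 + 1^2
= 16 + 4 + 1 = 21
Coefficient = 2/21
In lowest terms: 2/21


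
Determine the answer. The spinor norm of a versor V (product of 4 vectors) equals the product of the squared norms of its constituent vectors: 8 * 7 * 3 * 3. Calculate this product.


Spinor norm N(V) = |v1|^2 * |v2|^2 * ... * |v4|^2
= 8 * 7 * 3 * 3
Running product: 8, 56, 168, 504
N(V) = 504


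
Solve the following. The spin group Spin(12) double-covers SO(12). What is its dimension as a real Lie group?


Spin(n) double-covers SO(n); both have Lie algebra so(n) of dimension n(n-1)/2.
n = 12
n(n-1) = 12 * 11 = 132
dim Spin(12) = 132/2 = 66


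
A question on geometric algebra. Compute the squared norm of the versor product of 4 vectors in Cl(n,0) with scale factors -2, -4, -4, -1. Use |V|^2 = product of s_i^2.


Each vector v_i has |v_i|^2 = s_i^2
Squared scales: (-2)^2 = 4, (-4)^2 = 16, (-4)^2 = 16, (-1)^2 = 1
|V|^2 = 4 * 16 * 16 * 1
= 1024


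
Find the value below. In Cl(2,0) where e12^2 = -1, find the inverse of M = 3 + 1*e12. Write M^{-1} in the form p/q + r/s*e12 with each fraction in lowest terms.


M = 3 + 1*e12, where e12^2 = -1.
Since M commutes with its reverse ~M = a - b*e12, M * ~M = a^2 - b^2*e12^2 = a^2 + b^2.
So M^{-1} = ~M / (a^2 + b^2) = (a - b*e12)/(a^2 + b^2).
a^2 + b^2 = 9 + 1 = 10
Scalar part = 3/10 = 3/10
Bivector coeff = -1/10 = -1/10
M^{-1} = 3/10 - 1/10*e12


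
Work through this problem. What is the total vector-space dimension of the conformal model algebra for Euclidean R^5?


The conformal model of R^5 uses Cl(6,1): the 5 Euclidean generators plus two extra orthogonal generators e+ (e+^2 = +1) and e- (e-^2 = -1), from which the null vectors e0, einf are built.
Number of generators m = 5 + 2 = 7.
dim Cl(p,q) = 2^m = 2^7 = 128


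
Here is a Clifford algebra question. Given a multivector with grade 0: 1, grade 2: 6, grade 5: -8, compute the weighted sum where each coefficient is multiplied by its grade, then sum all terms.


Grade-weighted sum = sum of grade_k * coefficient_k
0*1 = 0
2*6 = 12
5*(-8) = -40
Total = 0 + 12 + (-40) = -28


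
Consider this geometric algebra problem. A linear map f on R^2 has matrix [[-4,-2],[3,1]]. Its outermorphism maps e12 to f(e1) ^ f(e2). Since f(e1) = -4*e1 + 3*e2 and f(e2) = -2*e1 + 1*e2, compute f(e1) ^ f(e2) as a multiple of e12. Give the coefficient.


The outermorphism of a linear map f sends e1^e2 to f(e1)^f(e2).
f(e1) = -4*e1 + 3*e2
f(e2) = -2*e1 + 1*e2
f(e1) ^ f(e2) = (-4*e1 + 3*e2) ^ (-2*e1 + 1*e2)
= (-4)*1*e12 + 3*(-2)*e21
= (-4 - (-6))*e12
= 2*e12
Coefficient = 2


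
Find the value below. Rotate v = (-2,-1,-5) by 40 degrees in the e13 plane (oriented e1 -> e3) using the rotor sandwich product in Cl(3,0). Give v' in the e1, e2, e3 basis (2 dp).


Rotor R = cos(20deg) - sin(20deg)*e13
Rotation angle theta = 2 * 20 = 40 degrees in the e13 plane (e1 -> e3).
The component perpendicular to the plane (e2) is invariant: v'_2 = v2 = -1.00
cos(40deg) = 0.7660, sin(40deg) = 0.6428
v'_1 = v1*cos(theta) - v3*sin(theta) = -2*0.7660 - (-5)*0.6428 = 1.68
v'_3 = v1*sin(theta) + v3*cos(theta) = -2*0.6428 + (-5)*0.7660 = -5.12
v' = 1.68*e1 - 1.00*e2 - 5.12*e3


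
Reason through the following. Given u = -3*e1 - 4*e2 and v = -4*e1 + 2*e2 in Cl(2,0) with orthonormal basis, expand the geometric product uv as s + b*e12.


Expand: (-3*e1 - 4*e2)(-4*e1 + 2*e2)
= (-3)*(-4)*e1e1 + (-3)*2*e1e2 + (-4)*(-4)*e2e1 + (-4)*2*e2e2
Using e1^2 = e2^2 = 1, e2e1 = -e1e2:
Scalar part s = (-3)*(-4) + (-4)*2 = 12 + (-8) = 4
Bivector part b = (-3)*2 - (-4)*(-4) = -6 - 16 = -22
uv = 4 - 22*e12


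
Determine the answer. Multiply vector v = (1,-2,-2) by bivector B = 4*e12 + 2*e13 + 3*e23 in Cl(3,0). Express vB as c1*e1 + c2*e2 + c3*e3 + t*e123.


vB has grade-1 (vector) and grade-3 (trivector) parts: vB = (v _| B) + (v ^ B).
Vector part <vB>_1:
  e1: -v2*b12 - v3*b13 = -(-2)*(4) - (-2)*(2) = 12
  e2: v1*b12 - v3*b23 = (1)*(4) - (-2)*(3) = 10
  e3: v1*b13 + v2*b23 = (1)*(2) + (-2)*(3) = -4
Trivector part <vB>_3:
  e123: v1*b23 - v2*b13 + v3*b12 = (1)*(3) - (-2)*(2) + (-2)*(4) = -1
vB = 12*e1 + 10*e2 - 4*e3 - 1*e123


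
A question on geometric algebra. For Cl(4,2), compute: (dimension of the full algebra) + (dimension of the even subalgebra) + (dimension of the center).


n = 4 + 2 = 6
Total dim = 2^6 = 64
Even subalgebra dim = 2^5 = 32
n is even, so center dim = 1
Sum = 64 + 32 + 1 = 97


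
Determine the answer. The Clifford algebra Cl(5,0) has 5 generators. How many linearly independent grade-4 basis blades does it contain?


Number of grade-k basis blades in Cl(p,q) with n = p + q is C(n, k).
n = 5 + 0 = 5
C(5, 4) = 5! / (4! * 1!)
= 120 / (24 * 1)
= 5


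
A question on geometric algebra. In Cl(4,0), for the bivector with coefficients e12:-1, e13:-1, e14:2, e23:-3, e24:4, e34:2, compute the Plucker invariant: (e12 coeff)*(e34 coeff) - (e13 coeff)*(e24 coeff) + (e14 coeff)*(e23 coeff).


Plucker relation: af - be + cd
a*f = (-1)*2 = -2
b*e = (-1)*4 = -4
c*d = 2*(-3) = -6
af - be + cd = -2 - (-4) + (-6)
= -4


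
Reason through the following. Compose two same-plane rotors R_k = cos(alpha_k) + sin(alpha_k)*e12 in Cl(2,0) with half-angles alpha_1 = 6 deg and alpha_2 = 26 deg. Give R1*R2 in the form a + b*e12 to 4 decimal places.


Same-plane rotors commute and their half-angles add:
R1*R2 = cos(a1 + a2) + sin(a1 + a2)*e12.
a1 + a2 = 6 + 26 = 32 deg
cos(32 deg) = 0.8480
sin(32 deg) = 0.5299
R1*R2 = 0.8480 + 0.5299*e12


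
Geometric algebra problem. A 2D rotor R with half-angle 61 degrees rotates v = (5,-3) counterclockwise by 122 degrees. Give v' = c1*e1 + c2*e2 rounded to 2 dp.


Rotor R = cos(61deg) - sin(61deg)*e12
Rotation angle theta = 2 * 61 = 122 degrees
v' = R*v*~R rotates v by theta.
cos(122deg) = -0.5299, sin(122deg) = 0.8480
v'_1 = 5*cos(122deg) - (-3)*sin(122deg)
= 5*(-0.5299) - (-3)*0.8480
= -0.11
v'_2 = 5*sin(122deg) + (-3)*cos(122deg)
= 5*0.8480 + (-3)*(-0.5299)
= 5.83
v' = -0.11*e1 + 5.83*e2


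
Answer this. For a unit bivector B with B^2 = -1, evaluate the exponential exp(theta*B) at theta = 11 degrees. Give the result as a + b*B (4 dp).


For a unit bivector B with B^2 = -1, the exponential series gives
e^(theta*B) = cos(theta) + sin(theta)*B (the GA analogue of Euler's formula).
theta = 11 degrees = 0.191986 rad
cos(11 deg) = 0.9816
sin(11 deg) = 0.1908
exp(theta*B) = 0.9816 + 0.1908*B


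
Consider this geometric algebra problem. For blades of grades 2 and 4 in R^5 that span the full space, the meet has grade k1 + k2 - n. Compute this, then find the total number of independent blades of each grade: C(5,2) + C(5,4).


Meet grade = grade(A) + grade(B) - n
= 2 + 4 - 5 = 1
C(5,2) = 10
C(5,4) = 5
dim_A + dim_B = 10 + 5 = 15


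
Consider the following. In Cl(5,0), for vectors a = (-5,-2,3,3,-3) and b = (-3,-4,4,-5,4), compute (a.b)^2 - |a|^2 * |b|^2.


a . b = (-5)*(-3) + (-2)*(-4) + 3*4 + 3*(-5) + (-3)*4
= 15 + 8 + 12 + (-15) + (-12) = 8
|a|^2 = (-5)^2 + (-2)^2 + 3^2 + 3^2 + (-3)^2 = 56
|b|^2 = (-3)^2 + (-4)^2 + 4^2 + (-5)^2 + 4^2 = 82
(a.b)^2 = 8^2 = 64
|a|^2 * |b|^2 = 56 * 82 = 4592
Result = 64 - 4592 = -4528


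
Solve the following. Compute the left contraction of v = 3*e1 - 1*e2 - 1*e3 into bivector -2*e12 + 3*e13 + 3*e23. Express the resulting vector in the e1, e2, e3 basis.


Left contraction v _| B = <vB>_1 (grade-1 part of the geometric product vB).
Using e1_|e12 = e2, e2_|e12 = -e1, e1_|e13 = e3, e3_|e13 = -e1, e2_|e23 = e3, e3_|e23 = -e2:
e1 coeff: -v2*b12 - v3*b13 = -(-1)*(-2) - (-1)*(3) = 1
e2 coeff: v1*b12 - v3*b23 = (3)*(-2) - (-1)*(3) = -3
e3 coeff: v1*b13 + v2*b23 = (3)*(3) + (-1)*(3) = 6
v _| B = 1*e1 - 3*e2 + 6*e3


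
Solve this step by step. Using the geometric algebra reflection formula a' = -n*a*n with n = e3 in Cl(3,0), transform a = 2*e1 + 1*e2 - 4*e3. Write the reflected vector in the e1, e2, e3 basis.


Reflection formula: a' = -n*a*n, with n = e3 (unit vector, n^2 = 1).
For reflection through hyperplane perp to e3:
The component along e3 flips sign, others stay.
a = (2, 1, -4)
a' = (2, 1, 4)
a' = 2*e1 + 1*e2 + 4*e3


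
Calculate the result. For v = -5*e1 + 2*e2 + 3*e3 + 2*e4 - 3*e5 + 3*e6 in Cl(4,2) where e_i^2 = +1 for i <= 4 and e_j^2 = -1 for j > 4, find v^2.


v^2 = sum of c_i^2 * e_i^2
Positive signature terms (e_i^2 = +1): (-5)^2 + 2^2 + 3^2 + 2^2 = 42
Negative signature terms (e_j^2 = -1): (-3)^2 + 3^2 = 18
v^2 = 42 - 18 = 24


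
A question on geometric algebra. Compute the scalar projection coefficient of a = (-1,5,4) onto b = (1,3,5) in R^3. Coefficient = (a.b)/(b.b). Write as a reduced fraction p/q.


Projection coefficient = (a . b) / (b . b)
a . b = (-1)*1 + 5*3 + 4*5
= -1 + 15 + 20 = 34
b . b = 1^2 + 3^2 + 5^2
= 1 + 9 + 25 = 35
Coefficient = 34/35
In lowest terms: 34/35


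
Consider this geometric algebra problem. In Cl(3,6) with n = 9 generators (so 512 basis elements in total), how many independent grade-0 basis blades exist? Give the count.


Number of grade-k basis blades in Cl(p,q) with n = p + q is C(n, k).
n = 3 + 6 = 9
C(9, 0) = 9! / (0! * 9!)
= 362880 / (1 * 362880)
= 1


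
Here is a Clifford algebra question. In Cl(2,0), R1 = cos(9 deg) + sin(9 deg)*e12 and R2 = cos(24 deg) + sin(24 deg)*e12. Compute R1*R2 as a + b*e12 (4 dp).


Same-plane rotors commute and their half-angles add:
R1*R2 = cos(a1 + a2) + sin(a1 + a2)*e12.
a1 + a2 = 9 + 24 = 33 deg
cos(33 deg) = 0.8387
sin(33 deg) = 0.5446
R1*R2 = 0.8387 + 0.5446*e12


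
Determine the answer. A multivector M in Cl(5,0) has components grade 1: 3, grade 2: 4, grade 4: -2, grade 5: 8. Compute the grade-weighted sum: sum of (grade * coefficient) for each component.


Grade-weighted sum = sum of grade_k * coefficient_k
1*3 = 3
2*4 = 8
4*(-2) = -8
5*8 = 40
Total = 3 + 8 + (-8) + 40 = 43


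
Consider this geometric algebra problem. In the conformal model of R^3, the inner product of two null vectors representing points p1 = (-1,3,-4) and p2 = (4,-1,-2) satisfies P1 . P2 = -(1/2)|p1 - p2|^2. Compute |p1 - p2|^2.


p1 - p2 = (-5, 4, -2)
|p1 - p2|^2 = (-5)^2 + 4^2 + (-2)^2
= 25 + 16 + 4
= 45


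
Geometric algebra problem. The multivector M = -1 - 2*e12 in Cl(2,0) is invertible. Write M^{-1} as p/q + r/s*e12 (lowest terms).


M = -1 - 2*e12, where e12^2 = -1.
Since M commutes with its reverse ~M = a - b*e12, M * ~M = a^2 - b^2*e12^2 = a^2 + b^2.
So M^{-1} = ~M / (a^2 + b^2) = (a - b*e12)/(a^2 + b^2).
a^2 + b^2 = 1 + 4 = 5
Scalar part = -1/5 = -1/5
Bivector coeff = 2/5 = 2/5
M^{-1} = -1/5 + 2/5*e12


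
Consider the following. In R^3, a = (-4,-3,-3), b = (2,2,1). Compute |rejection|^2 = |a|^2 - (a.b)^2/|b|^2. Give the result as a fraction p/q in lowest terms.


|a|^2 = (-4)^2 + (-3)^2 + (-3)^2 = 34
|b|^2 = 2^2 + 2^2 + 1^2 = 9
a . b = (-4)*2 + (-3)*2 + (-3)*1 = -17
(a.b)^2 = (-17)^2 = 289
|rej|^2 = 34 - 289/9
= (306 - 289)/9
= 17/9
In lowest terms: 17/9


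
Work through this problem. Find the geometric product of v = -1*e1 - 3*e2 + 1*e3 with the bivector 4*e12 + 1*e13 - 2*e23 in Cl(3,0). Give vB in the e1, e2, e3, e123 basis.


vB has grade-1 (vector) and grade-3 (trivector) parts: vB = (v _| B) + (v ^ B).
Vector part <vB>_1:
  e1: -v2*b12 - v3*b13 = -(-3)*(4) - (1)*(1) = 11
  e2: v1*b12 - v3*b23 = (-1)*(4) - (1)*(-2) = -2
  e3: v1*b13 + v2*b23 = (-1)*(1) + (-3)*(-2) = 5
Trivector part <vB>_3:
  e123: v1*b23 - v2*b13 + v3*b12 = (-1)*(-2) - (-3)*(1) + (1)*(4) = 9
vB = 11*e1 - 2*e2 + 5*e3 + 9*e123


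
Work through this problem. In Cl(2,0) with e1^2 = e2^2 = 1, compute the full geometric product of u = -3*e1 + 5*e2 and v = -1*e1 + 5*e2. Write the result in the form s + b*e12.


Expand: (-3*e1 + 5*e2)(-1*e1 + 5*e2)
= (-3)*(-1)*e1e1 + (-3)*5*e1e2 + 5*(-1)*e2e1 + 5*5*e2e2
Using e1^2 = e2^2 = 1, e2e1 = -e1e2:
Scalar part s = (-3)*(-1) + 5*5 = 3 + 25 = 28
Bivector part b = (-3)*5 - 5*(-1) = -15 - (-5) = -10
uv = 28 - 10*e12


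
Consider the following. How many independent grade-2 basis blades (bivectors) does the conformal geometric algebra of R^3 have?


The conformal model of R^3 uses Cl(4,1) with m = 3 + 2 = 5 generators.
Number of grade-2 blades = C(m, 2) = C(5, 2)
= 5*4/2 = 10


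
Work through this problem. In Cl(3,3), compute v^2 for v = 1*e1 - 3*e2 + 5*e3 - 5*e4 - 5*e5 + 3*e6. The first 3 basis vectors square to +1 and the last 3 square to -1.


v^2 = sum of c_i^2 * e_i^2
Positive signature terms (e_i^2 = +1): 1^2 + (-3)^2 + 5^2 = 35
Negative signature terms (e_j^2 = -1): (-5)^2 + (-5)^2 + 3^2 = 59
v^2 = 35 - 59 = -24


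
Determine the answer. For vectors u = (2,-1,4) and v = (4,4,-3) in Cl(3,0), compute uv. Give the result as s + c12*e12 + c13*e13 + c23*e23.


In Cl(3,0): e_i^2 = 1, e_ie_j = -e_je_i for i != j.
Scalar part = u . v = 2*4 + (-1)*4 + 4*(-3)
= 8 + (-4) + (-12) = -8
e12 coeff = 2*4 - (-1)*4 = 8 - (-4) = 12
e13 coeff = 2*(-3) - 4*4 = -6 - 16 = -22
e23 coeff = (-1)*(-3) - 4*4 = 3 - 16 = -13
uv = -8 + 12*e12 - 22*e13 - 13*e23


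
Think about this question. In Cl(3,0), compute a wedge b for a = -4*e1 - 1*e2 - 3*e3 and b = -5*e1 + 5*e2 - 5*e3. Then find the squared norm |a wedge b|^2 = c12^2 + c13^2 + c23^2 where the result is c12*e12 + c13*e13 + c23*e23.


a wedge b = (a1*b2 - a2*b1)*e12 + (a1*b3 - a3*b1)*e13 + (a2*b3 - a3*b2)*e23
e12 coeff: (-4)*5 - (-1)*(-5) = -20 - 5 = -25
e13 coeff: (-4)*(-5) - (-3)*(-5) = 20 - 15 = 5
e23 coeff: (-1)*(-5) - (-3)*5 = 5 - (-15) = 20
|a wedge b|^2 = (-25)^2 + 5^2 + 20^2
= 625 + 25 + 400
= 1050


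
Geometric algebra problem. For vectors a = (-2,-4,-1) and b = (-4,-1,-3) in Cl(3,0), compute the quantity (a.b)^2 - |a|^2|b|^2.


a . b = (-2)*(-4) + (-4)*(-1) + (-1)*(-3)
= 8 + 4 + 3 = 15
|a|^2 = (-2)^2 + (-4)^2 + (-1)^2 = 21
|b|^2 = (-4)^2 + (-1)^2 + (-3)^2 = 26
(a.b)^2 = 15^2 = 225
|a|^2 * |b|^2 = 21 * 26 = 546
Result = 225 - 546 = -321


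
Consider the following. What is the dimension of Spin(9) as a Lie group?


Spin(n) double-covers SO(n); both have Lie algebra so(n) of dimension n(n-1)/2.
n = 9
n(n-1) = 9 * 8 = 72
dim Spin(9) = 72/2 = 36


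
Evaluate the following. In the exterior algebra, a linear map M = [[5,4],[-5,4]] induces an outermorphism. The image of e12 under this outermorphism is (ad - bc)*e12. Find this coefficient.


The outermorphism of a linear map f sends e1^e2 to f(e1)^f(e2).
f(e1) = 5*e1 - 5*e2
f(e2) = 4*e1 + 4*e2
f(e1) ^ f(e2) = (5*e1 - 5*e2) ^ (4*e1 + 4*e2)
= 5*4*e12 + (-5)*4*e21
= (20 - (-20))*e12
= 40*e12
Coefficient = 40


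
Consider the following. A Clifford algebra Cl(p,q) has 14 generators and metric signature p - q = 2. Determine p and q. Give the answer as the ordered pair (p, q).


We need p + q = 14 and p - q = 2.
Adding: 2p = 14 + 2 = 16, so p = 8.
Then q = 14 - 8 = 6.
(p, q) = (8, 6)


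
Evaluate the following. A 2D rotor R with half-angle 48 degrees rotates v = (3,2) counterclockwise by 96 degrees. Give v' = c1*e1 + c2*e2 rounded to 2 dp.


Rotor R = cos(48deg) - sin(48deg)*e12
Rotation angle theta = 2 * 48 = 96 degrees
v' = R*v*~R rotates v by theta.
cos(96deg) = -0.1045, sin(96deg) = 0.9945
v'_1 = 3*cos(96deg) - 2*sin(96deg)
= 3*(-0.1045) - 2*0.9945
= -2.30
v'_2 = 3*sin(96deg) + 2*cos(96deg)
= 3*0.9945 + 2*(-0.1045)
= 2.77
v' = -2.30*e1 + 2.77*e2


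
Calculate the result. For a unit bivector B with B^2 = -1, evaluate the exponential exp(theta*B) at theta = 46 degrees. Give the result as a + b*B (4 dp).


For a unit bivector B with B^2 = -1, the exponential series gives
e^(theta*B) = cos(theta) + sin(theta)*B (the GA analogue of Euler's formula).
theta = 46 degrees = 0.802851 rad
cos(46 deg) = 0.6947
sin(46 deg) = 0.7193
exp(theta*B) = 0.6947 + 0.7193*B


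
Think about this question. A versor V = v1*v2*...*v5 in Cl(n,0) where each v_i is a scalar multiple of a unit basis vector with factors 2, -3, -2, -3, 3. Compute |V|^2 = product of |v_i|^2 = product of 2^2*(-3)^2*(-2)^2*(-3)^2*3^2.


Each vector v_i has |v_i|^2 = s_i^2
Squared scales: 2^2 = 4, (-3)^2 = 9, (-2)^2 = 4, (-3)^2 = 9, 3^2 = 9
|V|^2 = 4 * 9 * 4 * 9 * 9
= 11664


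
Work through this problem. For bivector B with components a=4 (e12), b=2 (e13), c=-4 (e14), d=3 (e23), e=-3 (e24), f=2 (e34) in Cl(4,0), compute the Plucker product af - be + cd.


Plucker relation: af - be + cd
a*f = 4*2 = 8
b*e = 2*(-3) = -6
c*d = (-4)*3 = -12
af - be + cd = 8 - (-6) + (-12)
= 2


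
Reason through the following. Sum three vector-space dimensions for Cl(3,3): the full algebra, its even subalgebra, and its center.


n = 3 + 3 = 6
Total dim = 2^6 = 64
Even subalgebra dim = 2^5 = 32
n is even, so center dim = 1
Sum = 64 + 32 + 1 = 97


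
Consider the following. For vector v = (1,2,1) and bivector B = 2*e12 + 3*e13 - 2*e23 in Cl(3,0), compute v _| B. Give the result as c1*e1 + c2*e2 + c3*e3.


Left contraction v _| B = <vB>_1 (grade-1 part of the geometric product vB).
Using e1_|e12 = e2, e2_|e12 = -e1, e1_|e13 = e3, e3_|e13 = -e1, e2_|e23 = e3, e3_|e23 = -e2:
e1 coeff: -v2*b12 - v3*b13 = -(2)*(2) - (1)*(3) = -7
e2 coeff: v1*b12 - v3*b23 = (1)*(2) - (1)*(-2) = 4
e3 coeff: v1*b13 + v2*b23 = (1)*(3) + (2)*(-2) = -1
v _| B = -7*e1 + 4*e2 - 1*e3


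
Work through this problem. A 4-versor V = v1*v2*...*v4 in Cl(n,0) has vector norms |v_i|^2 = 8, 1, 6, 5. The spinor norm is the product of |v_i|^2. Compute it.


Spinor norm N(V) = |v1|^2 * |v2|^2 * ... * |v4|^2
= 8 * 1 * 6 * 5
Running product: 8, 8, 48, 240
N(V) = 240


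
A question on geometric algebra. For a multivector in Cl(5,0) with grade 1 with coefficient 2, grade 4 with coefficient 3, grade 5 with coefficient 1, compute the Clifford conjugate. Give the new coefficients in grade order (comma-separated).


Clifford conjugate sign for grade k: (-1)^(k(k+1)/2)
Grade 1: (-1)^(1*2/2) = (-1)^1 = -1, coeff 2 -> -2
Grade 4: (-1)^(4*5/2) = (-1)^10 = 1, coeff 3 -> 3
Grade 5: (-1)^(5*6/2) = (-1)^15 = -1, coeff 1 -> -1
Conjugated coefficients: -2, 3, -1


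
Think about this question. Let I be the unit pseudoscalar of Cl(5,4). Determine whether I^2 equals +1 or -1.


The pseudoscalar I = e1...e_n (product of all n generators) of Cl(p,q) satisfies I^2 = (-1)^(q + n(n-1)/2).
p = 5, q = 4, n = p + q = 9
n(n-1)/2 = 9 * 8 / 2 = 36
Exponent = q + n(n-1)/2 = 4 + 36 = 40
I^2 = (-1)^40 = +1


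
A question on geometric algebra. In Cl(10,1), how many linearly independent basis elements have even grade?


Even subalgebra dimension = 2^(n-1)
n = 10 + 1 = 11
2^(11 - 1) = 2^10 = 1024
Verification: sum of C(11,k) for even k = 1 + 55 + 330 + 462 + 165 + 11 = 1024
Result = 1024


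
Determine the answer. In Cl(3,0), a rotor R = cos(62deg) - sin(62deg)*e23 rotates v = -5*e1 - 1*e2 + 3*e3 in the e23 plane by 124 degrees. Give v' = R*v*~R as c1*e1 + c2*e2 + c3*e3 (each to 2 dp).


Rotor R = cos(62deg) - sin(62deg)*e23
Rotation angle theta = 2 * 62 = 124 degrees in the e23 plane (e2 -> e3).
The component perpendicular to the plane (e1) is invariant: v'_1 = v1 = -5.00
cos(124deg) = -0.5592, sin(124deg) = 0.8290
v'_2 = v2*cos(theta) - v3*sin(theta) = -1*(-0.5592) - 3*0.8290 = -1.93
v'_3 = v2*sin(theta) + v3*cos(theta) = -1*0.8290 + 3*(-0.5592) = -2.51
v' = -5.00*e1 - 1.93*e2 - 2.51*e3


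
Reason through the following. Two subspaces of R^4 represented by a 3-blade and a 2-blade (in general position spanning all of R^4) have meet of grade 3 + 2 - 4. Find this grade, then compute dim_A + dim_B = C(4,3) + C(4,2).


Meet grade = grade(A) + grade(B) - n
= 3 + 2 - 4 = 1
C(4,3) = 4
C(4,2) = 6
dim_A + dim_B = 4 + 6 = 10


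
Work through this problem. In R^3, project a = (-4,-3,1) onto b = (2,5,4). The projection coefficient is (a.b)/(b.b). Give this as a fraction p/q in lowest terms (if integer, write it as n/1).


Projection coefficient = (a . b) / (b . b)
a . b = (-4)*2 + (-3)*5 + 1*4
= -8 + (-15) + 4 = -19
b . b = 2^2 + 5^2 + 4^2
= 4 + 25 + 16 = 45
Coefficient = -19/45
In lowest terms: -19/45


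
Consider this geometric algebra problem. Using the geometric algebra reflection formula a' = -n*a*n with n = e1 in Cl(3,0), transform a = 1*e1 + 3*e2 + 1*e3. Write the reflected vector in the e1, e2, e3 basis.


Reflection formula: a' = -n*a*n, with n = e1 (unit vector, n^2 = 1).
For reflection through hyperplane perp to e1:
The component along e1 flips sign, others stay.
a = (1, 3, 1)
a' = (-1, 3, 1)
a' = -1*e1 + 3*e2 + 1*e3


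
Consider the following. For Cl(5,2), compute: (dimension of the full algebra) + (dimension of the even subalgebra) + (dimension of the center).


n = 5 + 2 = 7
Total dim = 2^7 = 128
Even subalgebra dim = 2^6 = 64
n is odd, so center dim = 2
Sum = 128 + 64 + 2 = 194


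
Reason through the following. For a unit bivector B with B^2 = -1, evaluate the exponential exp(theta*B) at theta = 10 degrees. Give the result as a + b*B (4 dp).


For a unit bivector B with B^2 = -1, the exponential series gives
e^(theta*B) = cos(theta) + sin(theta)*B (the GA analogue of Euler's formula).
theta = 10 degrees = 0.174533 rad
cos(10 deg) = 0.9848
sin(10 deg) = 0.1736
exp(theta*B) = 0.9848 + 0.1736*B


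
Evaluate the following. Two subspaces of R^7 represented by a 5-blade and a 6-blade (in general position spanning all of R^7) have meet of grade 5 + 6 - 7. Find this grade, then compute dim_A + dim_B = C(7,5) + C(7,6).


Meet grade = grade(A) + grade(B) - n
= 5 + 6 - 7 = 4
C(7,5) = 21
C(7,6) = 7
dim_A + dim_B = 21 + 7 = 28


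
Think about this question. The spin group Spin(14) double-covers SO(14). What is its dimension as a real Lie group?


Spin(n) double-covers SO(n); both have Lie algebra so(n) of dimension n(n-1)/2.
n = 14
n(n-1) = 14 * 13 = 182
dim Spin(14) = 182/2 = 91


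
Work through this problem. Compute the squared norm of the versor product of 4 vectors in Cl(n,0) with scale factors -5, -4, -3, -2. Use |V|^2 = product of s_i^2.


Each vector v_i has |v_i|^2 = s_i^2
Squared scales: (-5)^2 = 25, (-4)^2 = 16, (-3)^2 = 9, (-2)^2 = 4
|V|^2 = 25 * 16 * 9 * 4
= 14400


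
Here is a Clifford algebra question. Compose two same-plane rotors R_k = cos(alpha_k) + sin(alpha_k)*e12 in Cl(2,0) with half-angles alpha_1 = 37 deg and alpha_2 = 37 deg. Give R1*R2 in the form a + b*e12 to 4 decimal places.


Same-plane rotors commute and their half-angles add:
R1*R2 = cos(a1 + a2) + sin(a1 + a2)*e12.
a1 + a2 = 37 + 37 = 74 deg
cos(74 deg) = 0.2756
sin(74 deg) = 0.9613
R1*R2 = 0.2756 + 0.9613*e12


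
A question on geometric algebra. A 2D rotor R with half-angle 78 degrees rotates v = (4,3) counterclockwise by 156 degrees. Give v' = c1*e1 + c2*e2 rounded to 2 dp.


Rotor R = cos(78deg) - sin(78deg)*e12
Rotation angle theta = 2 * 78 = 156 degrees
v' = R*v*~R rotates v by theta.
cos(156deg) = -0.9135, sin(156deg) = 0.4067
v'_1 = 4*cos(156deg) - 3*sin(156deg)
= 4*(-0.9135) - 3*0.4067
= -4.87
v'_2 = 4*sin(156deg) + 3*cos(156deg)
= 4*0.4067 + 3*(-0.9135)
= -1.11
v' = -4.87*e1 - 1.11*e2


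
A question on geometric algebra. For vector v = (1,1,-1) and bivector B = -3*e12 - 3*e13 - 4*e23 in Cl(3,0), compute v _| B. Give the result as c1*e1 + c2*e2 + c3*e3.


Left contraction v _| B = <vB>_1 (grade-1 part of the geometric product vB).
Using e1_|e12 = e2, e2_|e12 = -e1, e1_|e13 = e3, e3_|e13 = -e1, e2_|e23 = e3, e3_|e23 = -e2:
e1 coeff: -v2*b12 - v3*b13 = -(1)*(-3) - (-1)*(-3) = 0
e2 coeff: v1*b12 - v3*b23 = (1)*(-3) - (-1)*(-4) = -7
e3 coeff: v1*b13 + v2*b23 = (1)*(-3) + (1)*(-4) = -7
v _| B = 0*e1 - 7*e2 - 7*e3


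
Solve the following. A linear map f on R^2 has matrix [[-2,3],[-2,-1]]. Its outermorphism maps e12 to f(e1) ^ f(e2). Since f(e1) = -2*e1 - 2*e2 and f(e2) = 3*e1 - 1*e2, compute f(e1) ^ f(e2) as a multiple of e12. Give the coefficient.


The outermorphism of a linear map f sends e1^e2 to f(e1)^f(e2).
f(e1) = -2*e1 - 2*e2
f(e2) = 3*e1 - 1*e2
f(e1) ^ f(e2) = (-2*e1 - 2*e2) ^ (3*e1 - 1*e2)
= (-2)*(-1)*e12 + (-2)*3*e21
= (2 - (-6))*e12
= 8*e12
Coefficient = 8


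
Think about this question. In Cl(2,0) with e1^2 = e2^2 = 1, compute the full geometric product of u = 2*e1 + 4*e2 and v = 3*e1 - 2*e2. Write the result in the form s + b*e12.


Expand: (2*e1 + 4*e2)(3*e1 - 2*e2)
= 2*3*e1e1 + 2*(-2)*e1e2 + 4*3*e2e1 + 4*(-2)*e2e2
Using e1^2 = e2^2 = 1, e2e1 = -e1e2:
Scalar part s = 2*3 + 4*(-2) = 6 + (-8) = -2
Bivector part b = 2*(-2) - 4*3 = -4 - 12 = -16
uv = -2 - 16*e12


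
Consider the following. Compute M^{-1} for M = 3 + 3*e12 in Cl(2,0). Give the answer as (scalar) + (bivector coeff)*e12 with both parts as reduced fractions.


M = 3 + 3*e12, where e12^2 = -1.
Since M commutes with its reverse ~M = a - b*e12, M * ~M = a^2 - b^2*e12^2 = a^2 + b^2.
So M^{-1} = ~M / (a^2 + b^2) = (a - b*e12)/(a^2 + b^2).
a^2 + b^2 = 9 + 9 = 18
Scalar part = 3/18 = 1/6
Bivector coeff = -3/18 = -1/6
M^{-1} = 1/6 - 1/6*e12


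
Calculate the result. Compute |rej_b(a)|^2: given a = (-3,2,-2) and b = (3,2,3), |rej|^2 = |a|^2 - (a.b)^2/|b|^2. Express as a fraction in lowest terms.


|a|^2 = (-3)^2 + 2^2 + (-2)^2 = 17
|b|^2 = 3^2 + 2^2 + 3^2 = 22
a . b = (-3)*3 + 2*2 + (-2)*3 = -11
(a.b)^2 = (-11)^2 = 121
|rej|^2 = 17 - 121/22
= (374 - 121)/22
= 253/22
In lowest terms: 23/2


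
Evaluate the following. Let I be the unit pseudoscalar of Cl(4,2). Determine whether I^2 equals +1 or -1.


The pseudoscalar I = e1...e_n (product of all n generators) of Cl(p,q) satisfies I^2 = (-1)^(q + n(n-1)/2).
p = 4, q = 2, n = p + q = 6
n(n-1)/2 = 6 * 5 / 2 = 15
Exponent = q + n(n-1)/2 = 2 + 15 = 17
I^2 = (-1)^17 = -1


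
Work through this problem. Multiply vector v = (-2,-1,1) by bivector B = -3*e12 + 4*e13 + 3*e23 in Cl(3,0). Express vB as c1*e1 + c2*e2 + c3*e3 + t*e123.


vB has grade-1 (vector) and grade-3 (trivector) parts: vB = (v _| B) + (v ^ B).
Vector part <vB>_1:
  e1: -v2*b12 - v3*b13 = -(-1)*(-3) - (1)*(4) = -7
  e2: v1*b12 - v3*b23 = (-2)*(-3) - (1)*(3) = 3
  e3: v1*b13 + v2*b23 = (-2)*(4) + (-1)*(3) = -11
Trivector part <vB>_3:
  e123: v1*b23 - v2*b13 + v3*b12 = (-2)*(3) - (-1)*(4) + (1)*(-3) = -5
vB = -7*e1 + 3*e2 - 11*e3 - 5*e123


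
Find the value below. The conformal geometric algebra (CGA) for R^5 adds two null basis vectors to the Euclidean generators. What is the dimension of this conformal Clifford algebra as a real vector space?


The conformal model of R^5 uses Cl(6,1): the 5 Euclidean generators plus two extra orthogonal generators e+ (e+^2 = +1) and e- (e-^2 = -1), from which the null vectors e0, einf are built.
Number of generators m = 5 + 2 = 7.
dim Cl(p,q) = 2^m = 2^7 = 128


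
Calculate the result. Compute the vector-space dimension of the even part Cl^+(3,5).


Even subalgebra dimension = 2^(n-1)
n = 3 + 5 = 8
2^(8 - 1) = 2^7 = 128
Verification: sum of C(8,k) for even k = 1 + 28 + 70 + 28 + 1 = 128
Result = 128


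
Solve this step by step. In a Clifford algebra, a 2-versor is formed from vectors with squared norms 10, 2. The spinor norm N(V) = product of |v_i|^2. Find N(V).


Spinor norm N(V) = |v1|^2 * |v2|^2 * ... * |v2|^2
= 10 * 2
Running product: 10, 20
N(V) = 20


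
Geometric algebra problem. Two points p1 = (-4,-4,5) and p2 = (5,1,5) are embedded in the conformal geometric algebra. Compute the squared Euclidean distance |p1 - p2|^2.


p1 - p2 = (-9, -5, 0)
|p1 - p2|^2 = (-9)^2 + (-5)^2 + 0^2
= 81 + 25 + 0
= 106


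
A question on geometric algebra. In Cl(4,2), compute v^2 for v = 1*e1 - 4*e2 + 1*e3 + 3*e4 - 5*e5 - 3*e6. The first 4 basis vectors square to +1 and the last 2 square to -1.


v^2 = sum of c_i^2 * e_i^2
Positive signature terms (e_i^2 = +1): 1^2 + (-4)^2 + 1^2 + 3^2 = 27
Negative signature terms (e_j^2 = -1): (-5)^2 + (-3)^2 = 34
v^2 = 27 - 34 = -7


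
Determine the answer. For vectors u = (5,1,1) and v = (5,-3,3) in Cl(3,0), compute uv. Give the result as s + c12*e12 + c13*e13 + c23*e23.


In Cl(3,0): e_i^2 = 1, e_ie_j = -e_je_i for i != j.
Scalar part = u . v = 5*5 + 1*(-3) + 1*3
= 25 + (-3) + 3 = 25
e12 coeff = 5*(-3) - 1*5 = -15 - 5 = -20
e13 coeff = 5*3 - 1*5 = 15 - 5 = 10
e23 coeff = 1*3 - 1*(-3) = 3 - (-3) = 6
uv = 25 - 20*e12 + 10*e13 + 6*e23


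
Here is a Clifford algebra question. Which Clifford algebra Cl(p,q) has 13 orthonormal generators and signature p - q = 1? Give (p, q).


We need p + q = 13 and p - q = 1.
Adding: 2p = 13 + 1 = 14, so p = 7.
Then q = 13 - 7 = 6.
(p, q) = (7, 6)


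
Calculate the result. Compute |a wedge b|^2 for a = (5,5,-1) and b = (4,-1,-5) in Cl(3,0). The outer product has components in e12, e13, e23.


a wedge b = (a1*b2 - a2*b1)*e12 + (a1*b3 - a3*b1)*e13 + (a2*b3 - a3*b2)*e23
e12 coeff: 5*(-1) - 5*4 = -5 - 20 = -25
e13 coeff: 5*(-5) - (-1)*4 = -25 - (-4) = -21
e23 coeff: 5*(-5) - (-1)*(-1) = -25 - 1 = -26
|a wedge b|^2 = (-25)^2 + (-21)^2 + (-26)^2
= 625 + 441 + 676
= 1742


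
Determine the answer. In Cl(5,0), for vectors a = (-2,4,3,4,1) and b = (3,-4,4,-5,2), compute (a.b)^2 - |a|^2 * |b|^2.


a . b = (-2)*3 + 4*(-4) + 3*4 + 4*(-5) + 1*2
= -6 + (-16) + 12 + (-20) + 2 = -28
|a|^2 = (-2)^2 + 4^2 + 3^2 + 4^2 + 1^2 = 46
|b|^2 = 3^2 + (-4)^2 + 4^2 + (-5)^2 + 2^2 = 70
(a.b)^2 = (-28)^2 = 784
|a|^2 * |b|^2 = 46 * 70 = 3220
Result = 784 - 3220 = -2436


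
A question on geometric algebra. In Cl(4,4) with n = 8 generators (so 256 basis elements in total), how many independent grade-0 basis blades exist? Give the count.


Number of grade-k basis blades in Cl(p,q) with n = p + q is C(n, k).
n = 4 + 4 = 8
C(8, 0) = 8! / (0! * 8!)
= 40320 / (1 * 40320)
= 1


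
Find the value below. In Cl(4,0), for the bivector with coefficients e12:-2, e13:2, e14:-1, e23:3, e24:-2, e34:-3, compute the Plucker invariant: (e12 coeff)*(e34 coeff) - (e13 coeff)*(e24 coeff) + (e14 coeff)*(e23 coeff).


Plucker relation: af - be + cd
a*f = (-2)*(-3) = 6
b*e = 2*(-2) = -4
c*d = (-1)*3 = -3
af - be + cd = 6 - (-4) + (-3)
= 7


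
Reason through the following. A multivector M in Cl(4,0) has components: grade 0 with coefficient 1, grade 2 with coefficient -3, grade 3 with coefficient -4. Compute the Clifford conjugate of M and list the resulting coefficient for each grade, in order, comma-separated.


Clifford conjugate sign for grade k: (-1)^(k(k+1)/2)
Grade 0: (-1)^(0*1/2) = (-1)^0 = 1, coeff 1 -> 1
Grade 2: (-1)^(2*3/2) = (-1)^3 = -1, coeff -3 -> 3
Grade 3: (-1)^(3*4/2) = (-1)^6 = 1, coeff -4 -> -4
Conjugated coefficients: 1, 3, -4


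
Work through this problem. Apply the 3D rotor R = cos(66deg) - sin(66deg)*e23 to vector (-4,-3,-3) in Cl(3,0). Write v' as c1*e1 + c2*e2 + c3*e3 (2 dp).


Rotor R = cos(66deg) - sin(66deg)*e23
Rotation angle theta = 2 * 66 = 132 degrees in the e23 plane (e2 -> e3).
The component perpendicular to the plane (e1) is invariant: v'_1 = v1 = -4.00
cos(132deg) = -0.6691, sin(132deg) = 0.7431
v'_2 = v2*cos(theta) - v3*sin(theta) = -3*(-0.6691) - (-3)*0.7431 = 4.24
v'_3 = v2*sin(theta) + v3*cos(theta) = -3*0.7431 + (-3)*(-0.6691) = -0.22
v' = -4.00*e1 + 4.24*e2 - 0.22*e3


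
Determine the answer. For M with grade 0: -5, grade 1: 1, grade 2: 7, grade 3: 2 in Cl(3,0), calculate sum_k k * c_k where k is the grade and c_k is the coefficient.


Grade-weighted sum = sum of grade_k * coefficient_k
0*(-5) = 0
1*1 = 1
2*7 = 14
3*2 = 6
Total = 0 + 1 + 14 + 6 = 21


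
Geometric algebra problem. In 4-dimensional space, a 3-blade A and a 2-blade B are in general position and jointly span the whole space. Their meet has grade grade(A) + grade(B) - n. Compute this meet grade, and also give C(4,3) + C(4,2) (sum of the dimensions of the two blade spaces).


Meet grade = grade(A) + grade(B) - n
= 3 + 2 - 4 = 1
C(4,3) = 4
C(4,2) = 6
dim_A + dim_B = 4 + 6 = 10


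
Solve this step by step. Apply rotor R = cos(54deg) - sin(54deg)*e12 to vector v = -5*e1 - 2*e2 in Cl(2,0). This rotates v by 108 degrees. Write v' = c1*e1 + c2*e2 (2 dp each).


Rotor R = cos(54deg) - sin(54deg)*e12
Rotation angle theta = 2 * 54 = 108 degrees
v' = R*v*~R rotates v by theta.
cos(108deg) = -0.3090, sin(108deg) = 0.9511
v'_1 = -5*cos(108deg) - (-2)*sin(108deg)
= -5*(-0.3090) - (-2)*0.9511
= 3.45
v'_2 = -5*sin(108deg) + (-2)*cos(108deg)
= -5*0.9511 + (-2)*(-0.3090)
= -4.14
v' = 3.45*e1 - 4.14*e2


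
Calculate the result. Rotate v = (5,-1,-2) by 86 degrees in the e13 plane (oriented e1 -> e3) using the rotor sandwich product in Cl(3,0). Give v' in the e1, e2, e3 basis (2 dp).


Rotor R = cos(43deg) - sin(43deg)*e13
Rotation angle theta = 2 * 43 = 86 degrees in the e13 plane (e1 -> e3).
The component perpendicular to the plane (e2) is invariant: v'_2 = v2 = -1.00
cos(86deg) = 0.0698, sin(86deg) = 0.9976
v'_1 = v1*cos(theta) - v3*sin(theta) = 5*0.0698 - (-2)*0.9976 = 2.34
v'_3 = v1*sin(theta) + v3*cos(theta) = 5*0.9976 + (-2)*0.0698 = 4.85
v' = 2.34*e1 - 1.00*e2 + 4.85*e3


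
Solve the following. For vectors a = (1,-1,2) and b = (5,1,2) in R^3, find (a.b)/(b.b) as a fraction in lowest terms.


Projection coefficient = (a . b) / (b . b)
a . b = 1*5 + (-1)*1 + 2*2
= 5 + (-1) + 4 = 8
b . b = 5^2 + 1^2 + 2^2
= 25 + 1 + 4 = 30
Coefficient = 8/30
In lowest terms: 4/15


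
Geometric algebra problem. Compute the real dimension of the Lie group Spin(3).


Spin(n) double-covers SO(n); both have Lie algebra so(n) of dimension n(n-1)/2.
n = 3
n(n-1) = 3 * 2 = 6
dim Spin(3) = 6/2 = 3


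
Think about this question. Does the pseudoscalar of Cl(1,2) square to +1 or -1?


The pseudoscalar I = e1...e_n (product of all n generators) of Cl(p,q) satisfies I^2 = (-1)^(q + n(n-1)/2).
p = 1, q = 2, n = p + q = 3
n(n-1)/2 = 3 * 2 / 2 = 3
Exponent = q + n(n-1)/2 = 2 + 3 = 5
I^2 = (-1)^5 = -1


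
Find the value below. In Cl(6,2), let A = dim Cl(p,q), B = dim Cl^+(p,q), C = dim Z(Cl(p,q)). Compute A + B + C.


n = 6 + 2 = 8
Total dim = 2^8 = 256
Even subalgebra dim = 2^7 = 128
n is even, so center dim = 1
Sum = 256 + 128 + 1 = 385


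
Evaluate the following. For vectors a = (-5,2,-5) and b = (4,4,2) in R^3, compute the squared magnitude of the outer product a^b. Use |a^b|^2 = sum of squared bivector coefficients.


a wedge b = (a1*b2 - a2*b1)*e12 + (a1*b3 - a3*b1)*e13 + (a2*b3 - a3*b2)*e23
e12 coeff: (-5)*4 - 2*4 = -20 - 8 = -28
e13 coeff: (-5)*2 - (-5)*4 = -10 - (-20) = 10
e23 coeff: 2*2 - (-5)*4 = 4 - (-20) = 24
|a wedge b|^2 = (-28)^2 + 10^2 + 24^2
= 784 + 100 + 576
= 1460


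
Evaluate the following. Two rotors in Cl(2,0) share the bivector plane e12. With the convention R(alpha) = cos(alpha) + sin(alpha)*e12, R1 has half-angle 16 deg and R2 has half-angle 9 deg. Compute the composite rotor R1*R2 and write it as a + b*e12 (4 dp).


Same-plane rotors commute and their half-angles add:
R1*R2 = cos(a1 + a2) + sin(a1 + a2)*e12.
a1 + a2 = 16 + 9 = 25 deg
cos(25 deg) = 0.9063
sin(25 deg) = 0.4226
R1*R2 = 0.9063 + 0.4226*e12


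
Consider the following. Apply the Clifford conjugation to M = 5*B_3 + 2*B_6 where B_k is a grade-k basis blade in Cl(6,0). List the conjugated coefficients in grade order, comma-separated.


Clifford conjugate sign for grade k: (-1)^(k(k+1)/2)
Grade 3: (-1)^(3*4/2) = (-1)^6 = 1, coeff 5 -> 5
Grade 6: (-1)^(6*7/2) = (-1)^21 = -1, coeff 2 -> -2
Conjugated coefficients: 5, -2


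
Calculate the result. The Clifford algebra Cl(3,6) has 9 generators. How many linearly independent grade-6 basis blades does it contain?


Number of grade-k basis blades in Cl(p,q) with n = p + q is C(n, k).
n = 3 + 6 = 9
C(9, 6) = 9! / (6! * 3!)
= 362880 / (720 * 6)
= 84


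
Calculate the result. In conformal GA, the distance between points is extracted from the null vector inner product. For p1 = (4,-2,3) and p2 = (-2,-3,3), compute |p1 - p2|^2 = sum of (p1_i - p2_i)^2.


p1 - p2 = (6, 1, 0)
|p1 - p2|^2 = 6^2 + 1^2 + 0^2
= 36 + 1 + 0
= 37


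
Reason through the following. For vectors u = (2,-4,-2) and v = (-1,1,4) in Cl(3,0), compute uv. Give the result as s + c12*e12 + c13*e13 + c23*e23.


In Cl(3,0): e_i^2 = 1, e_ie_j = -e_je_i for i != j.
Scalar part = u . v = 2*(-1) + (-4)*1 + (-2)*4
= -2 + (-4) + (-8) = -14
e12 coeff = 2*1 - (-4)*(-1) = 2 - 4 = -2
e13 coeff = 2*4 - (-2)*(-1) = 8 - 2 = 6
e23 coeff = (-4)*4 - (-2)*1 = -16 - (-2) = -14
uv = -14 - 2*e12 + 6*e13 - 14*e23


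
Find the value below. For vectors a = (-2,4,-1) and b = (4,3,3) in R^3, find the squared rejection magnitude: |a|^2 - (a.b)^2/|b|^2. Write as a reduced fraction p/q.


|a|^2 = (-2)^2 + 4^2 + (-1)^2 = 21
|b|^2 = 4^2 + 3^2 + 3^2 = 34
a . b = (-2)*4 + 4*3 + (-1)*3 = 1
(a.b)^2 = 1^2 = 1
|rej|^2 = 21 - 1/34
= (714 - 1)/34
= 713/34
In lowest terms: 713/34


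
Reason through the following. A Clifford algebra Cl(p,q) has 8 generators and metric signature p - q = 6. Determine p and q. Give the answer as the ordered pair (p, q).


We need p + q = 8 and p - q = 6.
Adding: 2p = 8 + 6 = 14, so p = 7.
Then q = 8 - 7 = 1.
(p, q) = (7, 1)


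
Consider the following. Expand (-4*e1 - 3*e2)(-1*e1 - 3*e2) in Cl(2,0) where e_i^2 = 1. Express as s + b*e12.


Expand: (-4*e1 - 3*e2)(-1*e1 - 3*e2)
= (-4)*(-1)*e1e1 + (-4)*(-3)*e1e2 + (-3)*(-1)*e2e1 + (-3)*(-3)*e2e2
Using e1^2 = e2^2 = 1, e2e1 = -e1e2:
Scalar part s = (-4)*(-1) + (-3)*(-3) = 4 + 9 = 13
Bivector part b = (-4)*(-3) - (-3)*(-1) = 12 - 3 = 9
uv = 13 + 9*e12
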